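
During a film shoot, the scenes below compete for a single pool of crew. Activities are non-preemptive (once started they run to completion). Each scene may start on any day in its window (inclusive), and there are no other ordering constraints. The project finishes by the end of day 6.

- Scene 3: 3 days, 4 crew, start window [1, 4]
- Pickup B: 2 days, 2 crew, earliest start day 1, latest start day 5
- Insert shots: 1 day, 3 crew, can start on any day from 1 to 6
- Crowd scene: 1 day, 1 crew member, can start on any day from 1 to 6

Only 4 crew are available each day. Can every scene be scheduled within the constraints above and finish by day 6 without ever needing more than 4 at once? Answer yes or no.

yes

Schedule Scene 3@1, Pickup B@4, Insert shots@6, Crowd scene@4: d1:4  d2:4  d3:4  d4:3  d5:2  d6:3 — peak 4 ≤ 4.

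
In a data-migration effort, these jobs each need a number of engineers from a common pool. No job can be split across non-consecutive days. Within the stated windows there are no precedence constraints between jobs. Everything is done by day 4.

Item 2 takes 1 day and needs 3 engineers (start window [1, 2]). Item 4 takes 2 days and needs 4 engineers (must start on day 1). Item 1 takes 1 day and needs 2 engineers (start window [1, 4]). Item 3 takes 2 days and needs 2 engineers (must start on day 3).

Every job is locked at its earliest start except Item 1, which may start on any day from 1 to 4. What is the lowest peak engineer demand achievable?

7

Item 1@1: d1:9  d2:4  d3:2  d4:2 → peak 9
Item 1@2: d1:7  d2:6  d3:2  d4:2 → peak 7
Item 1@3: d1:7  d2:4  d3:4  d4:2 → peak 7
Item 1@4: d1:7  d2:4  d3:2  d4:4 → peak 7
Best is Item 1@2, peak 7.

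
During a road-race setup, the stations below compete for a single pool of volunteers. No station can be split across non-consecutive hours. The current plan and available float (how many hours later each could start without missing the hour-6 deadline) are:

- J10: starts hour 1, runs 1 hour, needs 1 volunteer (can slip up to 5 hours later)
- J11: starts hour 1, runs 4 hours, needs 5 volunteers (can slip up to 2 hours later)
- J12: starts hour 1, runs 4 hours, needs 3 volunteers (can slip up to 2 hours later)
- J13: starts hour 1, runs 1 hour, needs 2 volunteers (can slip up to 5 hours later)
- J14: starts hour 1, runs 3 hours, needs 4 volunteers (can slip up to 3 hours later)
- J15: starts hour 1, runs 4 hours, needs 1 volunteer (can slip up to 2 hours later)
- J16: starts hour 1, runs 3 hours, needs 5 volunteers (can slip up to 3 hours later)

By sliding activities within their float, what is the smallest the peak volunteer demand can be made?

Early-start (J10@1, J11@1, J12@1, J13@1, J14@1, J15@1, J16@1) gives peak 21: h1:21  h2:18  h3:18  h4:9  h5:0  h6:0.
Shift J13→2, J15→3, J16→4.
Schedule J10@1, J11@1, J12@1, J13@2, J14@1, J15@3, J16@4: h1:13  h2:14  h3:13  h4:14  h5:6  h6:6 — peak 14.

14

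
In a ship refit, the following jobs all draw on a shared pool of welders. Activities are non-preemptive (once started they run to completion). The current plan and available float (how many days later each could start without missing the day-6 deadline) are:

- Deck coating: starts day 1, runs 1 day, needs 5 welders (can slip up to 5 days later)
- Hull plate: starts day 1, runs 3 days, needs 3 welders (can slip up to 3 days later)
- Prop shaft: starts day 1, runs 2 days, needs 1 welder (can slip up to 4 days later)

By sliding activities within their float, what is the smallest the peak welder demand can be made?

Early-start (Deck coating@1, Hull plate@1, Prop shaft@1) gives peak 9: d1:9  d2:4  d3:3  d4:0  d5:0  d6:0.
Shift Hull plate→2, Prop shaft→2.
Schedule Deck coating@1, Hull plate@2, Prop shaft@2: d1:5  d2:4  d3:4  d4:3  d5:0  d6:0 — peak 5.

5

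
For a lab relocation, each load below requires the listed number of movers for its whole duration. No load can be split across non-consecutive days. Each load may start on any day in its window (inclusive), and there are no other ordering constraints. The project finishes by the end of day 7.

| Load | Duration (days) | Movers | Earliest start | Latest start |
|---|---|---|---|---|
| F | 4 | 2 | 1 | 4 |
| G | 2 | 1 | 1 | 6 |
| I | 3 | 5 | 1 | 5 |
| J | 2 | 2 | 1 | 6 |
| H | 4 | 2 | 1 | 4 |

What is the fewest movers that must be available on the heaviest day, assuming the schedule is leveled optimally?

Early-start (F@1, G@1, I@1, J@1, H@1) gives peak 12: d1:12  d2:12  d3:9  d4:4  d5:0  d6:0  d7:0.
Shift I→5, J→3.
Schedule F@1, G@1, I@5, J@3, H@1: d1:5  d2:5  d3:6  d4:6  d5:5  d6:5  d7:5 — peak 6.
Total mover-days = 37 over 7 days ⇒ peak ≥ ⌈37/7⌉ = 6, so 6 is optimal.

6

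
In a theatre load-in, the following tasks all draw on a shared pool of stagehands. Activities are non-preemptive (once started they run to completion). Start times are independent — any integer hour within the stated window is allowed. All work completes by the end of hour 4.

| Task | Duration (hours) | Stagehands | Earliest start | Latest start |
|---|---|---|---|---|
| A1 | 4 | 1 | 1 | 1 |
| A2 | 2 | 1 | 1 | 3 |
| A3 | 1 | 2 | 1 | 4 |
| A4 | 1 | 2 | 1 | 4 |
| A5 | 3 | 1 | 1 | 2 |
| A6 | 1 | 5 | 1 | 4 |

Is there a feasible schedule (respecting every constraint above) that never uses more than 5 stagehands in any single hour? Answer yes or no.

no

The minimum achievable peak is 6; 5 < 6, so no feasible schedule stays within the cap.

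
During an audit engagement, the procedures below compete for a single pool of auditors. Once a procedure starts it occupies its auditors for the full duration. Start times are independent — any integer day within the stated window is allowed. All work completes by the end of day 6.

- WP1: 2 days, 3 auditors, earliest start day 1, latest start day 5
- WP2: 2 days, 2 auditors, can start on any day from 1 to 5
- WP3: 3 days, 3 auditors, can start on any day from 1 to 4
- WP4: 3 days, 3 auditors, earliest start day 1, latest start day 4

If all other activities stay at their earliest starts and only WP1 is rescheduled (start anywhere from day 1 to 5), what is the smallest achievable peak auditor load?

8

WP1@1: d1:11  d2:11  d3:6  d4:0  d5:0  d6:0 → peak 11
WP1@2: d1:8  d2:11  d3:9  d4:0  d5:0  d6:0 → peak 11
WP1@3: d1:8  d2:8  d3:9  d4:3  d5:0  d6:0 → peak 9
WP1@4: d1:8  d2:8  d3:6  d4:3  d5:3  d6:0 → peak 8
WP1@5: d1:8  d2:8  d3:6  d4:0  d5:3  d6:3 → peak 8
Best is WP1@4, peak 8.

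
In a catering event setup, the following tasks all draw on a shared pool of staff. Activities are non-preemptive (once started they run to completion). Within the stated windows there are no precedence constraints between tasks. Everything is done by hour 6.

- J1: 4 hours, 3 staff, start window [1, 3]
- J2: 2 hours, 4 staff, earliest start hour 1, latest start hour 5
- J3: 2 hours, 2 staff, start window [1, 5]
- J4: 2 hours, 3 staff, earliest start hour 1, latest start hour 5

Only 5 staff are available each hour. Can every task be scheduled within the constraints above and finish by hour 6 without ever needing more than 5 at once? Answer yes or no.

The minimum achievable peak is 6; 5 < 6, so no feasible schedule stays within the cap.

no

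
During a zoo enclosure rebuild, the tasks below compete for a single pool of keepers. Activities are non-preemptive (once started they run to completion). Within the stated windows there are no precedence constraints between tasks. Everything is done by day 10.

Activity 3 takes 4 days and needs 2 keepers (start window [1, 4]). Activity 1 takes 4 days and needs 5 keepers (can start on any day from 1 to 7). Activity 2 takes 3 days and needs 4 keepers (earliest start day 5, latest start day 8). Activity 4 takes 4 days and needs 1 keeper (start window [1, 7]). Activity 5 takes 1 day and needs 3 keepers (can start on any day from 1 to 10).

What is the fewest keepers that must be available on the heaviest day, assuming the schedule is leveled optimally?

7

Early-start (Activity 3@1, Activity 1@1, Activity 2@5, Activity 4@1, Activity 5@1) gives peak 11: d1:11  d2:8  d3:8  d4:8  d5:4  d6:4  d7:4  d8:0  d9:0  d10:0.
Shift Activity 4→5, Activity 5→8.
Schedule Activity 3@1, Activity 1@1, Activity 2@5, Activity 4@5, Activity 5@8: d1:7  d2:7  d3:7  d4:7  d5:5  d6:5  d7:5  d8:4  d9:0  d10:0 — peak 7.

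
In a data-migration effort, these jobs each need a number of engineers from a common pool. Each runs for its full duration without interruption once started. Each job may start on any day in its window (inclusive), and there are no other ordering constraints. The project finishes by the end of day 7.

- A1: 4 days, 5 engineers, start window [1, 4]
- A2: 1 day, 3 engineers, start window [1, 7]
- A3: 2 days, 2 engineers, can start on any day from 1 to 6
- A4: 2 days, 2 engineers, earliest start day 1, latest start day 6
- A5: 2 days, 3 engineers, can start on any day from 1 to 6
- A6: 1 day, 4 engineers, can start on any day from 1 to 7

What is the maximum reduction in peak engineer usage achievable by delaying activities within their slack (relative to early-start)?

Early-start peak: d1:19  d2:12  d3:5  d4:5  d5:0  d6:0  d7:0 ⇒ 19.
Leveled (A1@1, A2@5, A3@1, A4@3, A5@5, A6@6): d1:7  d2:7  d3:7  d4:7  d5:6  d6:7  d7:0 ⇒ 7.
Reduction 19 − 7 = 12.

12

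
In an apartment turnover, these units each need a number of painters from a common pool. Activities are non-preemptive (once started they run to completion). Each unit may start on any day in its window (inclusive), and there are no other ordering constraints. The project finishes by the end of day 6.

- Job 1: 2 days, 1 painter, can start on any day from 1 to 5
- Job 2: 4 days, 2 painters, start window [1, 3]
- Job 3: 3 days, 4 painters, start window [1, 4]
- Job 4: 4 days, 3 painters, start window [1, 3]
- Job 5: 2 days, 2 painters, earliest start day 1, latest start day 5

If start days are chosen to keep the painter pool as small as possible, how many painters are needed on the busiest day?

9

Early-start (Job 1@1, Job 2@1, Job 3@1, Job 4@1, Job 5@1) gives peak 12: d1:12  d2:12  d3:9  d4:5  d5:0  d6:0.
Shift Job 4→3.
Schedule Job 1@1, Job 2@1, Job 3@1, Job 4@3, Job 5@1: d1:9  d2:9  d3:9  d4:5  d5:3  d6:3 — peak 9.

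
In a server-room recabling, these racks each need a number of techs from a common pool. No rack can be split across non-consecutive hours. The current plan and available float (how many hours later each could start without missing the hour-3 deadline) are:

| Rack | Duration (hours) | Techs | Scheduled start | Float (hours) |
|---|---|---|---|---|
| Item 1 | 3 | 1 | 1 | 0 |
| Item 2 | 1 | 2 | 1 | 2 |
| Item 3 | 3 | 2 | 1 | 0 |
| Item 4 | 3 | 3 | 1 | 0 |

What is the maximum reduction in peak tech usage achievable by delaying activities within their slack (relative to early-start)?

Early-start peak: h1:8  h2:6  h3:6 ⇒ 8.
Leveled (Item 1@1, Item 2@1, Item 3@1, Item 4@1): h1:8  h2:6  h3:6 ⇒ 8.
Reduction 8 − 8 = 0.

0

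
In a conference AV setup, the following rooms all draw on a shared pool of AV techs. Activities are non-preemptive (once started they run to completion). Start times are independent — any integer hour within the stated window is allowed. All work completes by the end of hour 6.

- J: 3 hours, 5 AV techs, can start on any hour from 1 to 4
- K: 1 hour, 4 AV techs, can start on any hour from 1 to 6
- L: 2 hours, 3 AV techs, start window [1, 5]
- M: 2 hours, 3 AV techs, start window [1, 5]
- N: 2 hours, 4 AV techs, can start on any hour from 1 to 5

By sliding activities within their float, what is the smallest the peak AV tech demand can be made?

Early-start (J@1, K@1, L@1, M@1, N@1) gives peak 19: h1:19  h2:15  h3:5  h4:0  h5:0  h6:0.
Shift K→4, M→3, N→5.
Schedule J@1, K@4, L@1, M@3, N@5: h1:8  h2:8  h3:8  h4:7  h5:4  h6:4 — peak 8.

8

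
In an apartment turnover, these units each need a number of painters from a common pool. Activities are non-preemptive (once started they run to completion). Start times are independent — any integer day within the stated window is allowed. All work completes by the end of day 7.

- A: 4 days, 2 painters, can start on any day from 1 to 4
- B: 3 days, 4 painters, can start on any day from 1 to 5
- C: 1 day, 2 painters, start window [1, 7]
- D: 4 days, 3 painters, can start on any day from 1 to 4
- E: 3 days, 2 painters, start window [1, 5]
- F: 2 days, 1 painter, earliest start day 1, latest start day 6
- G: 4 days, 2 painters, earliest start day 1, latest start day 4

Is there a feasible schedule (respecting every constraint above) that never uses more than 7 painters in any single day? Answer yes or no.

no

Total painter-days = 50; over 7 days the average is 50/7 > 7, so some day must exceed 7.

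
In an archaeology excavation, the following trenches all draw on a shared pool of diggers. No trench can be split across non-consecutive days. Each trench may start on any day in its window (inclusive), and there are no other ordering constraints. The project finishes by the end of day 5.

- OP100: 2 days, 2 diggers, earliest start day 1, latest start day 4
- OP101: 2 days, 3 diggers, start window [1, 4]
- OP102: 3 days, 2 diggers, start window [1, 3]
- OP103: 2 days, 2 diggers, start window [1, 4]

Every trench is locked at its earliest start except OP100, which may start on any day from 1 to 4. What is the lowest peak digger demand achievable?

7

OP100@1: d1:9  d2:9  d3:2  d4:0  d5:0 → peak 9
OP100@2: d1:7  d2:9  d3:4  d4:0  d5:0 → peak 9
OP100@3: d1:7  d2:7  d3:4  d4:2  d5:0 → peak 7
OP100@4: d1:7  d2:7  d3:2  d4:2  d5:2 → peak 7
Best is OP100@3, peak 7.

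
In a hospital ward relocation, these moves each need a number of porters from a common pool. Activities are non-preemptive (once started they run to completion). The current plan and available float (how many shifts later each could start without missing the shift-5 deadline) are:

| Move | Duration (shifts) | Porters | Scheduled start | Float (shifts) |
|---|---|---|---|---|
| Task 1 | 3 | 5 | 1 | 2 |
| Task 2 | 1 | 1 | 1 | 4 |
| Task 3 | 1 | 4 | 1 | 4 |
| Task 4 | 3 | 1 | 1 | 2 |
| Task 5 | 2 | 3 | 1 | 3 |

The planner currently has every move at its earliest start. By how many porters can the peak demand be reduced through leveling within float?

7

Early-start peak: s1:14  s2:9  s3:6  s4:0  s5:0 ⇒ 14.
Leveled (Task 1@1, Task 2@1, Task 3@4, Task 4@1, Task 5@4): s1:7  s2:6  s3:6  s4:7  s5:3 ⇒ 7.
Reduction 14 − 7 = 7.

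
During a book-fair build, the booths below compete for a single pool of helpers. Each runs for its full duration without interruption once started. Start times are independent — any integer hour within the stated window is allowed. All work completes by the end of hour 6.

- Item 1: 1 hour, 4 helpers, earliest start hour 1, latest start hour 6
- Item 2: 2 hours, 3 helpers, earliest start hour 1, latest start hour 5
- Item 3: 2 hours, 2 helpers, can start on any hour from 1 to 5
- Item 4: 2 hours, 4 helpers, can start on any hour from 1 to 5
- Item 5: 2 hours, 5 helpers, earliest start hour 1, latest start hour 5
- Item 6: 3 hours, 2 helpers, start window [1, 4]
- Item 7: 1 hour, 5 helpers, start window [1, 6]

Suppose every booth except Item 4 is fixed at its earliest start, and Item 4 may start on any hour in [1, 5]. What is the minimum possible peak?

21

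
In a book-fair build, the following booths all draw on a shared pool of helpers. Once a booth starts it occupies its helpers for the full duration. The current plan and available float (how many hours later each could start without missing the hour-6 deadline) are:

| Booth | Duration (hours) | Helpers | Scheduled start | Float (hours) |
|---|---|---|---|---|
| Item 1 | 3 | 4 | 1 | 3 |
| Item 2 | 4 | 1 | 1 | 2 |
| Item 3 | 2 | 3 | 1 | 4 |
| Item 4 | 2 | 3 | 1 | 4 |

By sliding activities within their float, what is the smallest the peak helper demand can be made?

6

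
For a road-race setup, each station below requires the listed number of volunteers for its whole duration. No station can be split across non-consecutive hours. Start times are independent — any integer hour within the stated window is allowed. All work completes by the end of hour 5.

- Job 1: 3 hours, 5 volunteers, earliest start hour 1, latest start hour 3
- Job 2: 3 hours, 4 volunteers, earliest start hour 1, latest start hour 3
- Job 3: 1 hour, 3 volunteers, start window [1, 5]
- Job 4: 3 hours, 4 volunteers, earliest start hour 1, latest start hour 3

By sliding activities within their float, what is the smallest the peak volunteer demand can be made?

Early-start (Job 1@1, Job 2@1, Job 3@1, Job 4@1) gives peak 16: h1:16  h2:13  h3:13  h4:0  h5:0.
Shift Job 4→2.
Schedule Job 1@1, Job 2@1, Job 3@1, Job 4@2: h1:12  h2:13  h3:13  h4:4  h5:0 — peak 13.

13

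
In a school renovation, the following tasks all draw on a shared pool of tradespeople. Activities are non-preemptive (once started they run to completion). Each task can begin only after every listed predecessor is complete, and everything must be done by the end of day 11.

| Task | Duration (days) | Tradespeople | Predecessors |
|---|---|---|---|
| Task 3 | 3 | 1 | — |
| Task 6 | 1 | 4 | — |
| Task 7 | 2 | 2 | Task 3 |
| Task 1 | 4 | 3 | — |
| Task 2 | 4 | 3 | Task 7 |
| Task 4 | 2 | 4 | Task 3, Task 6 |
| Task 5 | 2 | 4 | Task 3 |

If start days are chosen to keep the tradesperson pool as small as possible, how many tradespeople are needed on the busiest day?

Early-start (Task 3@1, Task 6@1, Task 7@4, Task 1@1, Task 2@6, Task 4@4, Task 5@4) gives peak 13: d1:8  d2:4  d3:4  d4:13  d5:10  d6:3  d7:3  d8:3  d9:3  d10:0  d11:0.
Shift Task 1→6, Task 5→10.
Schedule Task 3@1, Task 6@1, Task 7@4, Task 1@6, Task 2@6, Task 4@4, Task 5@10: d1:5  d2:1  d3:1  d4:6  d5:6  d6:6  d7:6  d8:6  d9:6  d10:4  d11:4 — peak 6.

6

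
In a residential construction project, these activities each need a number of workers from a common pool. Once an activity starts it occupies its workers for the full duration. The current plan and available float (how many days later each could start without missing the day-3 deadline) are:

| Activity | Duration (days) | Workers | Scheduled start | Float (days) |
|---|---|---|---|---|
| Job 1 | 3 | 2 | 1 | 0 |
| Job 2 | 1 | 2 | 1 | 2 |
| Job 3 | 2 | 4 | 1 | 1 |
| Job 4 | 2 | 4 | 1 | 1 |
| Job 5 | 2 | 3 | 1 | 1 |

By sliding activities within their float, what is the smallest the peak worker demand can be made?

Early-start (Job 1@1, Job 2@1, Job 3@1, Job 4@1, Job 5@1) gives peak 15: d1:15  d2:13  d3:2.
Shift Job 5→2.
Schedule Job 1@1, Job 2@1, Job 3@1, Job 4@1, Job 5@2: d1:12  d2:13  d3:5 — peak 13.
No arrangement of the 24 feasible schedules does better.

13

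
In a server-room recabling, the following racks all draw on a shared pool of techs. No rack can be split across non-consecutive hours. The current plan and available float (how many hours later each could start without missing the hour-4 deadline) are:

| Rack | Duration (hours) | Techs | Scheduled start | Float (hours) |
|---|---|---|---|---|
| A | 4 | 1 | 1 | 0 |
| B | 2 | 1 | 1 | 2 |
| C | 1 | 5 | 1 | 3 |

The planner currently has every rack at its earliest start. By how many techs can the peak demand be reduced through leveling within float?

Early-start peak: h1:7  h2:2  h3:1  h4:1 ⇒ 7.
Leveled (A@1, B@1, C@3): h1:2  h2:2  h3:6  h4:1 ⇒ 6.
Reduction 7 − 6 = 1.

1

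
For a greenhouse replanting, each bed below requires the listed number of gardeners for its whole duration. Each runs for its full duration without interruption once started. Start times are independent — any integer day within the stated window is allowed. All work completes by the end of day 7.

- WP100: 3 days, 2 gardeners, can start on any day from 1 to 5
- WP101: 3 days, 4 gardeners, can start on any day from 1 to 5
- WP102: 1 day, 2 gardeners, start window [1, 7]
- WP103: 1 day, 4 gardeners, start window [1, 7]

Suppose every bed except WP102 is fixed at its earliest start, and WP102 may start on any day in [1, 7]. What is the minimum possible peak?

10

WP102@1: d1:12  d2:6  d3:6  d4:0  d5:0  d6:0  d7:0 → peak 12
WP102@2: d1:10  d2:8  d3:6  d4:0  d5:0  d6:0  d7:0 → peak 10
WP102@3: d1:10  d2:6  d3:8  d4:0  d5:0  d6:0  d7:0 → peak 10
WP102@4: d1:10  d2:6  d3:6  d4:2  d5:0  d6:0  d7:0 → peak 10
WP102@5: d1:10  d2:6  d3:6  d4:0  d5:2  d6:0  d7:0 → peak 10
WP102@6: d1:10  d2:6  d3:6  d4:0  d5:0  d6:2  d7:0 → peak 10
WP102@7: d1:10  d2:6  d3:6  d4:0  d5:0  d6:0  d7:2 → peak 10
Best is WP102@2, peak 10.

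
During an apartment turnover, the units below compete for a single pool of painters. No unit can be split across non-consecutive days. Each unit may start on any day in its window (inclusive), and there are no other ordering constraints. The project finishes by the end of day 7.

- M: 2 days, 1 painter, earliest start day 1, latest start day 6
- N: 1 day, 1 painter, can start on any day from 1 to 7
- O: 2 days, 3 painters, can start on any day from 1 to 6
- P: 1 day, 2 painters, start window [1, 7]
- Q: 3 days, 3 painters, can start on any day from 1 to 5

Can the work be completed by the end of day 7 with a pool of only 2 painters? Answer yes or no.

no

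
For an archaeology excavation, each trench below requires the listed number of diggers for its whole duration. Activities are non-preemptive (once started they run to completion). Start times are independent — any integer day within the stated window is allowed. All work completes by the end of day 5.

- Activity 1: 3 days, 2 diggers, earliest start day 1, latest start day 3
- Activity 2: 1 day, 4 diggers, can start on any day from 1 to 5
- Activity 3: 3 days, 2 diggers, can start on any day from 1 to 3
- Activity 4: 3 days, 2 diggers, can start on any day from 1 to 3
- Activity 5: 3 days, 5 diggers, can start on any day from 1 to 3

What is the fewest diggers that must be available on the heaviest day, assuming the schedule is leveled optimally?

11

Early-start (Activity 1@1, Activity 2@1, Activity 3@1, Activity 4@1, Activity 5@1) gives peak 15: d1:15  d2:11  d3:11  d4:0  d5:0.
Shift Activity 5→2.
Schedule Activity 1@1, Activity 2@1, Activity 3@1, Activity 4@1, Activity 5@2: d1:10  d2:11  d3:11  d4:5  d5:0 — peak 11.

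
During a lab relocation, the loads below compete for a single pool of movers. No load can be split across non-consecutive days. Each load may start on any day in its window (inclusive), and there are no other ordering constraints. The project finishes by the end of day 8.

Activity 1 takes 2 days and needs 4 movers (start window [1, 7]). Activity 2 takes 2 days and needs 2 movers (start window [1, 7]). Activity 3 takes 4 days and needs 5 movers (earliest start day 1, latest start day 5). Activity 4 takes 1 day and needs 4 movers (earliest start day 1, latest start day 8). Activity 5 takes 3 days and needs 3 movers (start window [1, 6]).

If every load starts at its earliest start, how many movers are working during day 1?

18

At early start, day 1 has: Activity 1, Activity 2, Activity 3, Activity 4, Activity 5.
Demand: 4 + 2 + 5 + 4 + 3 = 18.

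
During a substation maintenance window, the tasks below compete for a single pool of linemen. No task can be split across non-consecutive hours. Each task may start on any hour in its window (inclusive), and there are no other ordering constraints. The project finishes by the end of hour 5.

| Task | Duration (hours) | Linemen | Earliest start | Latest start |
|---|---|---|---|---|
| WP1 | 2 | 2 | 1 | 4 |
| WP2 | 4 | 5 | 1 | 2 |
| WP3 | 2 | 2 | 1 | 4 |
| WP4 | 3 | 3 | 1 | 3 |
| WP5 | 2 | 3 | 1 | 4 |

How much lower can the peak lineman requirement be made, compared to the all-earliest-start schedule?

5

Early-start peak: h1:15  h2:15  h3:8  h4:5  h5:0 ⇒ 15.
Leveled (WP1@1, WP2@1, WP3@3, WP4@1, WP5@4): h1:10  h2:10  h3:10  h4:10  h5:3 ⇒ 10.
Reduction 15 − 10 = 5.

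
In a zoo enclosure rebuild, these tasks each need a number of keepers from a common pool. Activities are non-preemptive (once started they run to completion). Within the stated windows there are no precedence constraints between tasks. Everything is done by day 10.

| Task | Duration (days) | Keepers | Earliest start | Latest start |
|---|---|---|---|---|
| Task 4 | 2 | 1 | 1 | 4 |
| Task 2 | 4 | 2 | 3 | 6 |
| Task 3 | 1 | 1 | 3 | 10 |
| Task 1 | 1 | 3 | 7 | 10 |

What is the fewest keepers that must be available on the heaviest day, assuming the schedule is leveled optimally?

3

Schedule Task 4@1, Task 2@3, Task 3@3, Task 1@7: d1:1  d2:1  d3:3  d4:2  d5:2  d6:2  d7:3  d8:0  d9:0  d10:0 — peak 3.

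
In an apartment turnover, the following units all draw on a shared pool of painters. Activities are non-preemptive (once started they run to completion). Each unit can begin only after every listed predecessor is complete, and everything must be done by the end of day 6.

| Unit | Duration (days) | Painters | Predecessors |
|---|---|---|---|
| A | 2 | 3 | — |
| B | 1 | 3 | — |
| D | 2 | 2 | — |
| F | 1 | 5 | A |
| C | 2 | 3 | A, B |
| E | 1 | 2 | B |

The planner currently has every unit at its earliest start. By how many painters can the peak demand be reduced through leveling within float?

3

Early-start peak: d1:8  d2:7  d3:8  d4:3  d5:0  d6:0 ⇒ 8.
Leveled (A@1, B@3, D@1, F@4, C@5, E@5): d1:5  d2:5  d3:3  d4:5  d5:5  d6:3 ⇒ 5.
Reduction 8 − 5 = 3.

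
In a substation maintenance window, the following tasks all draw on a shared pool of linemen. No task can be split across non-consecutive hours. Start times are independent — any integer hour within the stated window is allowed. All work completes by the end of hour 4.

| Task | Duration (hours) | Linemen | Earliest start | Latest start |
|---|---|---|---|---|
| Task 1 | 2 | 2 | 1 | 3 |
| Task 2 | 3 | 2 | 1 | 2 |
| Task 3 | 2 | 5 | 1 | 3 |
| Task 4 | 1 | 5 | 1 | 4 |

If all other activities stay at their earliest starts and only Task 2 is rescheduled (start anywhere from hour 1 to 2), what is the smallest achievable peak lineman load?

12

Task 2@1: h1:14  h2:9  h3:2  h4:0 → peak 14
Task 2@2: h1:12  h2:9  h3:2  h4:2 → peak 12
Best is Task 2@2, peak 12.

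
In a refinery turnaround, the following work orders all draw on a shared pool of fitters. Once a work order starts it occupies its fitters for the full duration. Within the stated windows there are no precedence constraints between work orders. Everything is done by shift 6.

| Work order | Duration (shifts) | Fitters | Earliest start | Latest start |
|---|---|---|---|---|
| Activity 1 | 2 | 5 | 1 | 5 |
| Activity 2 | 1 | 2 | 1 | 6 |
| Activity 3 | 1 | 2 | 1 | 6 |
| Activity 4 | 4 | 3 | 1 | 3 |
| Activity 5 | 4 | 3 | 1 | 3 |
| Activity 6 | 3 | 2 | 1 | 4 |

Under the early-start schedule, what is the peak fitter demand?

Early-start schedule: Activity 1@1, Activity 2@1, Activity 3@1, Activity 4@1, Activity 5@1, Activity 6@1.
Load per shift: shift 1: 17, shift 2: 13, shift 3: 8, shift 4: 6, shift 5: 0, shift 6: 0.
Peak is 17.

17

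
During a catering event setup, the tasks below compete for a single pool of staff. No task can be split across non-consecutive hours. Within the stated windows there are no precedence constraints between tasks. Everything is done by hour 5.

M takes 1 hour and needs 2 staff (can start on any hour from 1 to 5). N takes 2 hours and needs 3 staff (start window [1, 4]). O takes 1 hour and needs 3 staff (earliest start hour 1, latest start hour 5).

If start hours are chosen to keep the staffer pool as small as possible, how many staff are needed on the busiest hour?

3

Early-start (M@1, N@1, O@1) gives peak 8: h1:8  h2:3  h3:0  h4:0  h5:0.
Shift N→2, O→4.
Schedule M@1, N@2, O@4: h1:2  h2:3  h3:3  h4:3  h5:0 — peak 3.
Total staffer-hours = 11 over 5 hours ⇒ peak ≥ ⌈11/5⌉ = 3, so 3 is optimal.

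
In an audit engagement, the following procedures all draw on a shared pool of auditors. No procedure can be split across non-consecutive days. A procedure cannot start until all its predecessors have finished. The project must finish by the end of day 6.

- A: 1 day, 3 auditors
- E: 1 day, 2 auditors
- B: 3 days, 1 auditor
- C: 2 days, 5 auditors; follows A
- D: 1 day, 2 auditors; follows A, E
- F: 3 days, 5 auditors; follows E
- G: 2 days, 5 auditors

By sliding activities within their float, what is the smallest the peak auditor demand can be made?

Early-start (A@1, E@1, B@1, C@2, D@2, F@2, G@1) gives peak 18: d1:11  d2:18  d3:11  d4:5  d5:0  d6:0.
Shift F→4, G→4.
Schedule A@1, E@1, B@1, C@2, D@2, F@4, G@4: d1:6  d2:8  d3:6  d4:10  d5:10  d6:5 — peak 10.

10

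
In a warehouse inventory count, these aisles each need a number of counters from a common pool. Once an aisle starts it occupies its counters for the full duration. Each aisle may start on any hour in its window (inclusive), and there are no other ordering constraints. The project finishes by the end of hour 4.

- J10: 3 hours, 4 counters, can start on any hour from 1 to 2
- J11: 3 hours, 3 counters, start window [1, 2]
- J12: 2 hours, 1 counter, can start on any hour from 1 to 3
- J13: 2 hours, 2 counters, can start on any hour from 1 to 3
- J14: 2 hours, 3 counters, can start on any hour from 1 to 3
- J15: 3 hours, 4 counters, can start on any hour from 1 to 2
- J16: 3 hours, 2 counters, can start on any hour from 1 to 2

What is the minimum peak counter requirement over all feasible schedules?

Early-start (J10@1, J11@1, J12@1, J13@1, J14@1, J15@1, J16@1) gives peak 19: h1:19  h2:19  h3:13  h4:0.
Shift J14→3.
Schedule J10@1, J11@1, J12@1, J13@1, J14@3, J15@1, J16@1: h1:16  h2:16  h3:16  h4:3 — peak 16.

16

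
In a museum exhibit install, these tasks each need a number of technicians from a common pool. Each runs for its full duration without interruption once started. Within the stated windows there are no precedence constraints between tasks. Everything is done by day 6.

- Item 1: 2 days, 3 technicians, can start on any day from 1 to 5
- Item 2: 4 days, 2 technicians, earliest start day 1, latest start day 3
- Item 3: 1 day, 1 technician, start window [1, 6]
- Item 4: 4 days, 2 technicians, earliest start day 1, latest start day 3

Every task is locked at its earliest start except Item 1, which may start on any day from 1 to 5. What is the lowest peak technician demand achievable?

Item 1@1: d1:8  d2:7  d3:4  d4:4  d5:0  d6:0 → peak 8
Item 1@2: d1:5  d2:7  d3:7  d4:4  d5:0  d6:0 → peak 7
Item 1@3: d1:5  d2:4  d3:7  d4:7  d5:0  d6:0 → peak 7
Item 1@4: d1:5  d2:4  d3:4  d4:7  d5:3  d6:0 → peak 7
Item 1@5: d1:5  d2:4  d3:4  d4:4  d5:3  d6:3 → peak 5
Best is Item 1@5, peak 5.

5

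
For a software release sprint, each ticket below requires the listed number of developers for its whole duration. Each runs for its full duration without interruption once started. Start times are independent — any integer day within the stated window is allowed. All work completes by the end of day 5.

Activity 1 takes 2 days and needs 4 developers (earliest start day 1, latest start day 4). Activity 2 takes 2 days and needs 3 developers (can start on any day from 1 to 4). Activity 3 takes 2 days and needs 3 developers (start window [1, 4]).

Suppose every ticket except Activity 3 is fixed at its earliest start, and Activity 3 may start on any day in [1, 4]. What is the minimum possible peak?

Activity 3@1: d1:10  d2:10  d3:0  d4:0  d5:0 → peak 10
Activity 3@2: d1:7  d2:10  d3:3  d4:0  d5:0 → peak 10
Activity 3@3: d1:7  d2:7  d3:3  d4:3  d5:0 → peak 7
Activity 3@4: d1:7  d2:7  d3:0  d4:3  d5:3 → peak 7
Best is Activity 3@3, peak 7.

7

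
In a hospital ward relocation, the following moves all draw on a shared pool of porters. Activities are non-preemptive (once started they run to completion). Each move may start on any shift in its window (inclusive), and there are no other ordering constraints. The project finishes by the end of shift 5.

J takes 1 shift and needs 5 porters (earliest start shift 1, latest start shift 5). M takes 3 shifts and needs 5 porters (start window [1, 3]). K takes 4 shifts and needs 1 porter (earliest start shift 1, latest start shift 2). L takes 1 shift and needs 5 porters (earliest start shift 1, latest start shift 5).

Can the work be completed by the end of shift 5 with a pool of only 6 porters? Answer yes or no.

yes

Schedule J@1, M@2, K@1, L@5: s1:6  s2:6  s3:6  s4:6  s5:5 — peak 6 ≤ 6.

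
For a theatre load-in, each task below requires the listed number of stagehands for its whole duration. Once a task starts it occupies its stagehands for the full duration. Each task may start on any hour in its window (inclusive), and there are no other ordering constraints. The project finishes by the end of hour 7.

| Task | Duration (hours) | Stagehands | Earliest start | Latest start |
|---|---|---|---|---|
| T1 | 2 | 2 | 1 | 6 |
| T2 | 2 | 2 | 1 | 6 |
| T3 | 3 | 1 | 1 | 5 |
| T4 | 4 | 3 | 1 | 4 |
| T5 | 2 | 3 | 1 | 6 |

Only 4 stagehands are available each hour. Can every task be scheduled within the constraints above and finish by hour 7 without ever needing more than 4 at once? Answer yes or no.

no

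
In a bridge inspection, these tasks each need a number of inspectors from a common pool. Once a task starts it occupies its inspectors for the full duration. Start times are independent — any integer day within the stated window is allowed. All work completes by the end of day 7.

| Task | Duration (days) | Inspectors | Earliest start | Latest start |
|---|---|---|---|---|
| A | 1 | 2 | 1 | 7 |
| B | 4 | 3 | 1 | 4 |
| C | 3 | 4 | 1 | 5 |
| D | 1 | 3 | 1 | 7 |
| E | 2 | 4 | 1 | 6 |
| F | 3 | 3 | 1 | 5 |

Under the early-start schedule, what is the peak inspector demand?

19

Early-start schedule: A@1, B@1, C@1, D@1, E@1, F@1.
Load per day: day 1: 19, day 2: 14, day 3: 10, day 4: 3, day 5: 0, day 6: 0, day 7: 0.
Peak is 19.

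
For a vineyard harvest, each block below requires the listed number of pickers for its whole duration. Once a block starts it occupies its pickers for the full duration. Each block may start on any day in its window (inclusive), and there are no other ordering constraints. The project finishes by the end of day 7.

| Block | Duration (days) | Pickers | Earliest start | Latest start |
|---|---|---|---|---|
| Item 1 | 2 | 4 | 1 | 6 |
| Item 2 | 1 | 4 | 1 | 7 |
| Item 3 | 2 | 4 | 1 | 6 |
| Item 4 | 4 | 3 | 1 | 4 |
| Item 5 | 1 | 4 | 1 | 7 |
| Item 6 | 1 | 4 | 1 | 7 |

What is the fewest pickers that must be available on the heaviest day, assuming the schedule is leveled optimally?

7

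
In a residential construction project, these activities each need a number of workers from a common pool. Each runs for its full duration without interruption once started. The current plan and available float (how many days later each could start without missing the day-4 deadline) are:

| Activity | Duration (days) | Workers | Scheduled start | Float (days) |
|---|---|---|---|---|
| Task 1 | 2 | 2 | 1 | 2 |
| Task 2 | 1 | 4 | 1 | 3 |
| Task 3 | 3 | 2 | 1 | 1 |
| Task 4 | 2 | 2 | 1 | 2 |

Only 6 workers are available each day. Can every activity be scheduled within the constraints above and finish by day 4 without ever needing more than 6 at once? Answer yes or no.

yes

Schedule Task 1@1, Task 2@1, Task 3@2, Task 4@2: d1:6  d2:6  d3:4  d4:2 — peak 6 ≤ 6.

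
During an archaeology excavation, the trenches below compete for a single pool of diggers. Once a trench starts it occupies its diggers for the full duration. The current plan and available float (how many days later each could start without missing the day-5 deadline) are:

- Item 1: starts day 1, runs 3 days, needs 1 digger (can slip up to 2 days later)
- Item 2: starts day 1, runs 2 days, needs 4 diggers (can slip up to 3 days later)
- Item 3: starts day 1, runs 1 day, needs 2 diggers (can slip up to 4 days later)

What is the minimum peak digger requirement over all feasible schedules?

4

Early-start (Item 1@1, Item 2@1, Item 3@1) gives peak 7: d1:7  d2:5  d3:1  d4:0  d5:0.
Shift Item 2→4.
Schedule Item 1@1, Item 2@4, Item 3@1: d1:3  d2:1  d3:1  d4:4  d5:4 — peak 4.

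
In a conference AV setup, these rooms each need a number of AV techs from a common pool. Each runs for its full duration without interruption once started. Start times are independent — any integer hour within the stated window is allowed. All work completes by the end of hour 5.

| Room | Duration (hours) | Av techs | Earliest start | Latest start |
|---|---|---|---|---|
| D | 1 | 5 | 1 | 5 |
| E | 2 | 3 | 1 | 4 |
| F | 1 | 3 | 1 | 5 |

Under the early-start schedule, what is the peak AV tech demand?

Early-start schedule: D@1, E@1, F@1.
Load per hour: hour 1: 11, hour 2: 3, hour 3: 0, hour 4: 0, hour 5: 0.
Peak is 11.

11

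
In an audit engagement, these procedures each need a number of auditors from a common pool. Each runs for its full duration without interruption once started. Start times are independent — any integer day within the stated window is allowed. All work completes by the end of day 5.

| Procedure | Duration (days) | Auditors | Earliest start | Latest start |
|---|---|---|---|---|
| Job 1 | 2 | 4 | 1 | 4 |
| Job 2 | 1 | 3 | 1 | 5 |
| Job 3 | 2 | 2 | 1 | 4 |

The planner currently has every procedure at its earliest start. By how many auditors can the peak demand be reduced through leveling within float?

5

Early-start peak: d1:9  d2:6  d3:0  d4:0  d5:0 ⇒ 9.
Leveled (Job 1@1, Job 2@3, Job 3@4): d1:4  d2:4  d3:3  d4:2  d5:2 ⇒ 4.
Reduction 9 − 4 = 5.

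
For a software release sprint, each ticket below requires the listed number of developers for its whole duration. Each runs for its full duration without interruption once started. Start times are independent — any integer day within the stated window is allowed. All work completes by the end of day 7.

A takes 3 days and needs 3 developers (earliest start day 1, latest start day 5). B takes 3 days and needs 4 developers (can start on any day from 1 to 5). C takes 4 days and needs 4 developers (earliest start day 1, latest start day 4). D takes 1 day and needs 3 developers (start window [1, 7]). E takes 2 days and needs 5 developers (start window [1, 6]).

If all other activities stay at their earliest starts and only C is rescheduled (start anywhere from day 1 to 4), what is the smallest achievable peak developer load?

C@1: d1:19  d2:16  d3:11  d4:4  d5:0  d6:0  d7:0 → peak 19
C@2: d1:15  d2:16  d3:11  d4:4  d5:4  d6:0  d7:0 → peak 16
C@3: d1:15  d2:12  d3:11  d4:4  d5:4  d6:4  d7:0 → peak 15
C@4: d1:15  d2:12  d3:7  d4:4  d5:4  d6:4  d7:4 → peak 15
Best is C@3, peak 15.

15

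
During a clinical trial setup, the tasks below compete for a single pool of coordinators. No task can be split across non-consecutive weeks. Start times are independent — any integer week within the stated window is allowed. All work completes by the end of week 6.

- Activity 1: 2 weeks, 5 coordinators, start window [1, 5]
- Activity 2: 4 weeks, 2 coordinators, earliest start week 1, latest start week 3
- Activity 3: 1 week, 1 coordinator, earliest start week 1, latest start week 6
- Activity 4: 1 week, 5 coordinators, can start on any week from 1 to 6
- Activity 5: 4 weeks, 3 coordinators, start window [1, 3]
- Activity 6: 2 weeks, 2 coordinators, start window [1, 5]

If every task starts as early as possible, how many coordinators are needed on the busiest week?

Early-start schedule: Activity 1@1, Activity 2@1, Activity 3@1, Activity 4@1, Activity 5@1, Activity 6@1.
Load per week: week 1: 18, week 2: 12, week 3: 5, week 4: 5, week 5: 0, week 6: 0.
Peak is 18.

18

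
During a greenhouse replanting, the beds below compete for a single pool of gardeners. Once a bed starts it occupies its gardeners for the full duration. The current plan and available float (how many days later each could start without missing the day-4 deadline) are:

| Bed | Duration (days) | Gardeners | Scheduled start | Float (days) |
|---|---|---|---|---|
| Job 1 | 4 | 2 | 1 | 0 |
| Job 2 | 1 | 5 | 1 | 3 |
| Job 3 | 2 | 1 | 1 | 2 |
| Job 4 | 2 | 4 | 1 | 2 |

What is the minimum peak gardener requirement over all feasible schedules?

Early-start (Job 1@1, Job 2@1, Job 3@1, Job 4@1) gives peak 12: d1:12  d2:7  d3:2  d4:2.
Shift Job 3→2, Job 4→2.
Schedule Job 1@1, Job 2@1, Job 3@2, Job 4@2: d1:7  d2:7  d3:7  d4:2 — peak 7.

7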